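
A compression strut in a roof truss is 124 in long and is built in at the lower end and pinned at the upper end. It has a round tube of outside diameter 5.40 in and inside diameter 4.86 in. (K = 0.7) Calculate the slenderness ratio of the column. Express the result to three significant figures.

λ ≈ 47.8

d_o = 5.40 in, d_i = 4.86 in
I = π(d_o⁴ − d_i⁴)/64 = π(5.40⁴ − 4.860⁴)/64 = 14.35 in⁴
A = 4.351 in²;  r_min = √(I/A) = √(14.35/4.351) = 1.816 in
L_e = K·L = 0.7 × 124 = 86.80 in
λ = L_e / r_min = 86.800 / 1.816 = 47.8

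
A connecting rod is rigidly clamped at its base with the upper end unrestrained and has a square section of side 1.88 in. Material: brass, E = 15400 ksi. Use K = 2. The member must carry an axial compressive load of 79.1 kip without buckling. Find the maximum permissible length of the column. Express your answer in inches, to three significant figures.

L_max ≈ 22.4 in

I = a⁴/12 = 1.88⁴/12 = 1.041 in⁴
At the buckling limit P_cr = P = 7.910×10^4 lb
From P_cr = π²EI/(K·L)²:  L = (1/K)·√(π²EI/P_cr) = (1/2)·√(π²×1.54×10^7×1.041/7.910×10^4)
L = 22.4 in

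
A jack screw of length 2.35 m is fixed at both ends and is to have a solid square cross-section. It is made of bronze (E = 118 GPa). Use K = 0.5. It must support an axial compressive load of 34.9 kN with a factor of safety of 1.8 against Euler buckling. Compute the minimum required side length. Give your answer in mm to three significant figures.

a ≈ 30.7 mm

Required P_cr = n·P = 1.8 × 34.9 = 62.82 kN
L_e = K·L = 0.5 × 2.35 = 1.175 m
Required I = P_cr·L_e²/(π²E) = 6.282×10^4 × 1.175² / (π² × 1.18×10^11) = 7.447×10^-8 m⁴
I_req = 7.447×10^4 mm⁴
Solid square: I = a⁴/12  ⇒  a = (12I)^(1/4) = (12×7.447×10^4)^(1/4) = 30.7 mm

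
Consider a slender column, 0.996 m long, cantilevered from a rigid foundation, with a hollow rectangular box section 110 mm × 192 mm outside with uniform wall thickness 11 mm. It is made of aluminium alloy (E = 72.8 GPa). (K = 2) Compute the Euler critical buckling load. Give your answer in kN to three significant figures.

P_cr ≈ 2110 kN

Inner dimensions: h_i = 192 − 2×11 = 170.0 mm, b_i = 110 − 2×11 = 88.00 mm
Weak-axis I_min = (h_o·b_o³ − h_i·b_i³)/12 with b_o = 110, b_i = 88.00 mm (shorter outer/inner sides).
I_min = (192×110³ − 170.0×88.00³)/12 = 1.164×10^7 mm⁴
I = 1.164×10^7 mm⁴ = 1.164×10^-5 m⁴
Effective length L_e = K·L = 2 × 0.996 = 1.992 m
P_cr = π²EI / L_e² = π² × 72.8×10⁹ × 1.164×10^-5 / 1.992² = 2.108×10^6 N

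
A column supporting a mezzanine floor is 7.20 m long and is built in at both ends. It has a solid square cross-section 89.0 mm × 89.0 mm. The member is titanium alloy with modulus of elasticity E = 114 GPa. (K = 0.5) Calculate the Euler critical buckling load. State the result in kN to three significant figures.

P_cr ≈ 454 kN

I = a⁴/12 = 89.0⁴/12 = 5.229×10^6 mm⁴
I = 5.229×10^6 mm⁴ = 5.229×10^-6 m⁴
Effective length L_e = K·L = 0.5 × 7.20 = 3.600 m
P_cr = π²EI / L_e² = π² × 114×10⁹ × 5.229×10^-6 / 3.600² = 4.539×10^5 N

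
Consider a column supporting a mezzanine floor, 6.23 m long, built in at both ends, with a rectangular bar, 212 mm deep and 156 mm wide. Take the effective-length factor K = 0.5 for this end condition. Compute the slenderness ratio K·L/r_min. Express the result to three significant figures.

λ ≈ 69.2

Buckling occurs about the weak axis: I_min = h·b³/12 with b = 156 mm (the shorter side).
I_min = 212×156³/12 = 6.707×10^7 mm⁴
A = 3.307×10^4 mm²;  r_min = √(I/A) = √(6.707×10^7/3.307×10^4) = 45.03 mm
L_e = K·L = 0.5 × 6.23 m = 3.115 m = 3115.0 mm
λ = L_e / r_min = 3115.0 / 45.03 = 69.2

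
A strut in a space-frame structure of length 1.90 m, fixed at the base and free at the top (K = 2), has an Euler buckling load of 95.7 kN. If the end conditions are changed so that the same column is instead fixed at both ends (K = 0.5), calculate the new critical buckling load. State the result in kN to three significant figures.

P_cr ≈ 1530 kN

P_cr ∝ 1/K², so P_cr,new = P_cr,old × (K_old/K_new)² = 95.7 × (2/0.5)²
= 95.7 × 16.00 = 1530 kN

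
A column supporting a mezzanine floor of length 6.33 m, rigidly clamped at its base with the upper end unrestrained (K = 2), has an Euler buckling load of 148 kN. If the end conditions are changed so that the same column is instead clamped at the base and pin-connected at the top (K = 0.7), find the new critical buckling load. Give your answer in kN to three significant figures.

P_cr ∝ 1/K², so P_cr,new = P_cr,old × (K_old/K_new)² = 148 × (2/0.7)²
= 148 × 8.163 = 1210 kN

P_cr ≈ 1210 kN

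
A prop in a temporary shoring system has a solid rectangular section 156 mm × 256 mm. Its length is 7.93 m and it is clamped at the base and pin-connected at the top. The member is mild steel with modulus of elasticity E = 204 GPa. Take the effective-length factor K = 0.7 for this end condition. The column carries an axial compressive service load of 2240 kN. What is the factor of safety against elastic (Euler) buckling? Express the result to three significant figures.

n ≈ 2.36

Buckling occurs about the weak axis: I_min = h·b³/12 with b = 156 mm (the shorter side).
I_min = 256×156³/12 = 8.099×10^7 mm⁴
I = 8.099×10^7 mm⁴ = 8.099×10^-5 m⁴
Effective length L_e = K·L = 0.7 × 7.93 = 5.551 m
P_cr = π²EI / L_e² = π² × 204×10⁹ × 8.099×10^-5 / 5.551² = 5.292×10^6 N
Factor of safety n = P_cr / P = 5292.0 / 2240 = 2.36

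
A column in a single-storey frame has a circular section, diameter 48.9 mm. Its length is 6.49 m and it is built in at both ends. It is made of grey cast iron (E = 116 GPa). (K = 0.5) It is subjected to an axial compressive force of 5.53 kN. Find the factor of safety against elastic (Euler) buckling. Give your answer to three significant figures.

I = πd⁴/64 = π×48.9⁴/64 = 2.807×10^5 mm⁴
I = 2.807×10^5 mm⁴ = 2.807×10^-7 m⁴
Effective length L_e = K·L = 0.5 × 6.49 = 3.245 m
P_cr = π²EI / L_e² = π² × 116×10⁹ × 2.807×10^-7 / 3.245² = 3.052×10^4 N
Factor of safety n = P_cr / P = 30.516 / 5.53 = 5.52

n ≈ 5.52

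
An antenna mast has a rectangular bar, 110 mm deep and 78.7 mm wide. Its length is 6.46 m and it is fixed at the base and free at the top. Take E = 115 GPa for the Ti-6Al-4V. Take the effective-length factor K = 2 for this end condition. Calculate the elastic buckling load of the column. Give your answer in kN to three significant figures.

Buckling occurs about the weak axis: I_min = h·b³/12 with b = 78.7 mm (the shorter side).
I_min = 110×78.7³/12 = 4.468×10^6 mm⁴
I = 4.468×10^6 mm⁴ = 4.468×10^-6 m⁴
Effective length L_e = K·L = 2 × 6.46 = 12.92 m
P_cr = π²EI / L_e² = π² × 115×10⁹ × 4.468×10^-6 / 12.92² = 3.038×10^4 N

P_cr ≈ 30.4 kN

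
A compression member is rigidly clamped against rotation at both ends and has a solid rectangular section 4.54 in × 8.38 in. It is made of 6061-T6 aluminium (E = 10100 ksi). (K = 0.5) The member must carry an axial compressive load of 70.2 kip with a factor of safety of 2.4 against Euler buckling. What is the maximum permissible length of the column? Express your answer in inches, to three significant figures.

L_max ≈ 393 in

Buckling occurs about the weak axis: I_min = h·b³/12 with b = 4.54 in (the shorter side).
I_min = 8.38×4.54³/12 = 65.35 in⁴
Required critical load P_cr = n·P = 2.4 × 70.2 = 168.5 kip = 1.685×10^5 lb
From P_cr = π²EI/(K·L)²:  L = (1/K)·√(π²EI/P_cr) = (1/0.5)·√(π²×1.01×10^7×65.35/1.685×10^5)
L = 393 in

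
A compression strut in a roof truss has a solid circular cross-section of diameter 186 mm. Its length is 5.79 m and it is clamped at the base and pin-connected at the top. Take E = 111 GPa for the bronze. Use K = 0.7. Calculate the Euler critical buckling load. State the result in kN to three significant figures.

P_cr ≈ 3920 kN

I = πd⁴/64 = π×186⁴/64 = 5.875×10^7 mm⁴
I = 5.875×10^7 mm⁴ = 5.875×10^-5 m⁴
Effective length L_e = K·L = 0.7 × 5.79 = 4.053 m
P_cr = π²EI / L_e² = π² × 111×10⁹ × 5.875×10^-5 / 4.053² = 3.918×10^6 N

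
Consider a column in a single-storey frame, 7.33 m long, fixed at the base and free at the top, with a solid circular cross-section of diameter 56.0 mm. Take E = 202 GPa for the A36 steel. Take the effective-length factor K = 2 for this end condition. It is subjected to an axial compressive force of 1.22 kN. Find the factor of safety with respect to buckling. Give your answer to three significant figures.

n ≈ 3.67

I = πd⁴/64 = π×56.0⁴/64 = 4.827×10^5 mm⁴
I = 4.827×10^5 mm⁴ = 4.827×10^-7 m⁴
Effective length L_e = K·L = 2 × 7.33 = 14.66 m
P_cr = π²EI / L_e² = π² × 202×10⁹ × 4.827×10^-7 / 14.66² = 4.478×10^3 N
Factor of safety n = P_cr / P = 4.4782 / 1.22 = 3.67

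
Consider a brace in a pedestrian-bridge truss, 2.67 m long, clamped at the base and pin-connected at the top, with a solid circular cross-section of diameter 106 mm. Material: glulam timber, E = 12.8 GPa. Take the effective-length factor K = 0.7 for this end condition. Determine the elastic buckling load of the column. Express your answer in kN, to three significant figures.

P_cr ≈ 224 kN

I = πd⁴/64 = π×106⁴/64 = 6.197×10^6 mm⁴
I = 6.197×10^6 mm⁴ = 6.197×10^-6 m⁴
Effective length L_e = K·L = 0.7 × 2.67 = 1.869 m
P_cr = π²EI / L_e² = π² × 12.8×10⁹ × 6.197×10^-6 / 1.869² = 2.241×10^5 N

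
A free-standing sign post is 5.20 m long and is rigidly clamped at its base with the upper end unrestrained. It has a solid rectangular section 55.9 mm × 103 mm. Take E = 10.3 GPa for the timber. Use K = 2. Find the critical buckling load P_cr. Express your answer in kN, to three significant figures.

Buckling occurs about the weak axis: I_min = h·b³/12 with b = 55.9 mm (the shorter side).
I_min = 103×55.9³/12 = 1.499×10^6 mm⁴
I = 1.499×10^6 mm⁴ = 1.499×10^-6 m⁴
Effective length L_e = K·L = 2 × 5.20 = 10.40 m
P_cr = π²EI / L_e² = π² × 10.3×10⁹ × 1.499×10^-6 / 10.40² = 1.409×10^3 N

P_cr ≈ 1.41 kN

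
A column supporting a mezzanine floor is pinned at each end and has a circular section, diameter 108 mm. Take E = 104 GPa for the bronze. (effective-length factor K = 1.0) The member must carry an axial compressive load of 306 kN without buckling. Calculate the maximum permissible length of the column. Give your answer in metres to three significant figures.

L_max ≈ 4.73 m

I = πd⁴/64 = π×108⁴/64 = 6.678×10^6 mm⁴
I = 6.678×10^-6 m⁴
At the buckling limit P_cr = P = 3.060×10^5 N
From P_cr = π²EI/(K·L)²:  L = (1/K)·√(π²EI/P_cr) = (1/1)·√(π²×1.04×10^11×6.678×10^-6/3.060×10^5)
L = 4.73 m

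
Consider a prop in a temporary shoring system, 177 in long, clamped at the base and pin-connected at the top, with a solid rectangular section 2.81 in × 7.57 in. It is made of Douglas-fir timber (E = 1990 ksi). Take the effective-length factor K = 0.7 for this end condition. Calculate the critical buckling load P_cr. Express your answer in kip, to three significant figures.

Buckling occurs about the weak axis: I_min = h·b³/12 with b = 2.81 in (the shorter side).
I_min = 7.57×2.81³/12 = 14.00 in⁴
Effective length L_e = K·L = 0.7 × 177 = 123.9 in
P_cr = π²EI / L_e² = π² × 1990×10³ × 14.00 / 123.9² = 1.791×10^4 lb

P_cr ≈ 17.9 kip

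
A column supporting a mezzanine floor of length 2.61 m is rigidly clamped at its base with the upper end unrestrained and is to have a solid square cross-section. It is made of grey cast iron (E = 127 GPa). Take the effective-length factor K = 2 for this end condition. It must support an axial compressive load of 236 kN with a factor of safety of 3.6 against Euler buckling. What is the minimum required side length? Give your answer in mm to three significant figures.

Required P_cr = n·P = 3.6 × 236 = 849.6 kN
L_e = K·L = 2 × 2.61 = 5.220 m
Required I = P_cr·L_e²/(π²E) = 8.496×10^5 × 5.220² / (π² × 1.27×10^11) = 1.847×10^-5 m⁴
I_req = 1.847×10^7 mm⁴
Solid square: I = a⁴/12  ⇒  a = (12I)^(1/4) = (12×1.847×10^7)^(1/4) = 122 mm

a ≈ 122 mm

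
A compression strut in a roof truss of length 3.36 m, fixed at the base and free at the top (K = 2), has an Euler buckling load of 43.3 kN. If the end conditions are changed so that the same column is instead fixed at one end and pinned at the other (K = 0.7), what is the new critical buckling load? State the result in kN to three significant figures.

P_cr ∝ 1/K², so P_cr,new = P_cr,old × (K_old/K_new)² = 43.3 × (2/0.7)²
= 43.3 × 8.163 = 353 kN

P_cr ≈ 353 kN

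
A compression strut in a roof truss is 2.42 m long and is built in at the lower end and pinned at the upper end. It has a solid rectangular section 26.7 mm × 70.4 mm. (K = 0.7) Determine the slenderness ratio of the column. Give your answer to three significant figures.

Buckling occurs about the weak axis: I_min = h·b³/12 with b = 26.7 mm (the shorter side).
I_min = 70.4×26.7³/12 = 1.117×10^5 mm⁴
A = 1.880×10^3 mm²;  r_min = √(I/A) = √(1.117×10^5/1.880×10^3) = 7.708 mm
L_e = K·L = 0.7 × 2.42 m = 1.694 m = 1694.0 mm
λ = L_e / r_min = 1694.0 / 7.708 = 220

λ ≈ 220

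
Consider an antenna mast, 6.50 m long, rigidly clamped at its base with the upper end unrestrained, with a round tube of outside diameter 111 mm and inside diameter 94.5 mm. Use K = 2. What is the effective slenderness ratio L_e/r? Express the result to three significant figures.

d_o = 111 mm, d_i = 94.5 mm
I = π(d_o⁴ − d_i⁴)/64 = π(111⁴ − 94.50⁴)/64 = 3.537×10^6 mm⁴
A = 2.663×10^3 mm²;  r_min = √(I/A) = √(3.537×10^6/2.663×10^3) = 36.44 mm
L_e = K·L = 2 × 6.50 m = 13.00 m = 13000 mm
λ = L_e / r_min = 13000 / 36.44 = 357

λ ≈ 357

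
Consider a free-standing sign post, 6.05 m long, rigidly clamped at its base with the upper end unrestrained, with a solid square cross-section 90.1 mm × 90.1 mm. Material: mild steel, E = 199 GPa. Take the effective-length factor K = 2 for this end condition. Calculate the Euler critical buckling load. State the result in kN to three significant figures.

I = a⁴/12 = 90.1⁴/12 = 5.492×10^6 mm⁴
I = 5.492×10^6 mm⁴ = 5.492×10^-6 m⁴
Effective length L_e = K·L = 2 × 6.05 = 12.10 m
P_cr = π²EI / L_e² = π² × 199×10⁹ × 5.492×10^-6 / 12.10² = 7.367×10^4 N

P_cr ≈ 73.7 kN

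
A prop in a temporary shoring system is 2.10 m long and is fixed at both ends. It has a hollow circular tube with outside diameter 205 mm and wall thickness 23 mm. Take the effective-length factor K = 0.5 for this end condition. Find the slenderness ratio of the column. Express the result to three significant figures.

Inner diameter d_i = 205 − 2×23 = 159.0 mm
I = π(d_o⁴ − d_i⁴)/64 = π(205⁴ − 159.0⁴)/64 = 5.532×10^7 mm⁴
A = 1.315×10^4 mm²;  r_min = √(I/A) = √(5.532×10^7/1.315×10^4) = 64.86 mm
L_e = K·L = 0.5 × 2.10 m = 1.050 m = 1050.0 mm
λ = L_e / r_min = 1050.0 / 64.86 = 16.2

λ ≈ 16.2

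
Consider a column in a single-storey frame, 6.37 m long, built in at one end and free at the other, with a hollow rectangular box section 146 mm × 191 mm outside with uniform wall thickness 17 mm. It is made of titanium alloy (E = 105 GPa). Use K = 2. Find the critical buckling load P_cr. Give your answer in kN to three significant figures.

Inner dimensions: h_i = 191 − 2×17 = 157.0 mm, b_i = 146 − 2×17 = 112.0 mm
Weak-axis I_min = (h_o·b_o³ − h_i·b_i³)/12 with b_o = 146, b_i = 112.0 mm (shorter outer/inner sides).
I_min = (191×146³ − 157.0×112.0³)/12 = 3.115×10^7 mm⁴
I = 3.115×10^7 mm⁴ = 3.115×10^-5 m⁴
Effective length L_e = K·L = 2 × 6.37 = 12.74 m
P_cr = π²EI / L_e² = π² × 105×10⁹ × 3.115×10^-5 / 12.74² = 1.989×10^5 N

P_cr ≈ 199 kN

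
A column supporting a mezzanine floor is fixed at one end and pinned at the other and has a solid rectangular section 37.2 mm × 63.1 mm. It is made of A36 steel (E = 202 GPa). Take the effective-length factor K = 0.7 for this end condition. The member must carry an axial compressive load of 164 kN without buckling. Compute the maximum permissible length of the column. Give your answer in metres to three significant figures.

Buckling occurs about the weak axis: I_min = h·b³/12 with b = 37.2 mm (the shorter side).
I_min = 63.1×37.2³/12 = 2.707×10^5 mm⁴
I = 2.707×10^-7 m⁴
At the buckling limit P_cr = P = 1.640×10^5 N
From P_cr = π²EI/(K·L)²:  L = (1/K)·√(π²EI/P_cr) = (1/0.7)·√(π²×2.02×10^11×2.707×10^-7/1.640×10^5)
L = 2.59 m

L_max ≈ 2.59 m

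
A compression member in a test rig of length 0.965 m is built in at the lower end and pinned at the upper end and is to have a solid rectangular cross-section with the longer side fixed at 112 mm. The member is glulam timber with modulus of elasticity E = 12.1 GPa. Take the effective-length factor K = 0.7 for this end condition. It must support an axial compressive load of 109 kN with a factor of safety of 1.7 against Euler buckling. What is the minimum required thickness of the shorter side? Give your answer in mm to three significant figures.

b ≈ 42.3 mm

Required P_cr = n·P = 1.7 × 109 = 185.3 kN
L_e = K·L = 0.7 × 0.965 = 0.6755 m
Required I = P_cr·L_e²/(π²E) = 1.853×10^5 × 0.6755² / (π² × 1.21×10^10) = 7.080×10^-7 m⁴
I_req = 7.080×10^5 mm⁴
Rectangle, weak axis: I_min = h·b³/12 with h = 112 mm fixed  ⇒  b = (12I/h)^(1/3) = 42.3 mm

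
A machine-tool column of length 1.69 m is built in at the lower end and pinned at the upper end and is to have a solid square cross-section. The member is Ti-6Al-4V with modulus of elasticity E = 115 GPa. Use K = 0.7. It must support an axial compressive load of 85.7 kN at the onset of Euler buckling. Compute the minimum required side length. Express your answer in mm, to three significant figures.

a ≈ 33.6 mm

L_e = K·L = 0.7 × 1.69 = 1.183 m
Required I = P_cr·L_e²/(π²E) = 8.570×10^4 × 1.183² / (π² × 1.15×10^11) = 1.057×10^-7 m⁴
I_req = 1.057×10^5 mm⁴
Solid square: I = a⁴/12  ⇒  a = (12I)^(1/4) = (12×1.057×10^5)^(1/4) = 33.6 mm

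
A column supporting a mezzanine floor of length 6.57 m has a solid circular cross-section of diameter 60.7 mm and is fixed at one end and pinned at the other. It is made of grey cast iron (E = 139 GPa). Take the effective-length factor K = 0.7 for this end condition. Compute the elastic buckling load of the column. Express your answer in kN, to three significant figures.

P_cr ≈ 43.2 kN

I = πd⁴/64 = π×60.7⁴/64 = 6.664×10^5 mm⁴
I = 6.664×10^5 mm⁴ = 6.664×10^-7 m⁴
Effective length L_e = K·L = 0.7 × 6.57 = 4.599 m
P_cr = π²EI / L_e² = π² × 139×10⁹ × 6.664×10^-7 / 4.599² = 4.322×10^4 N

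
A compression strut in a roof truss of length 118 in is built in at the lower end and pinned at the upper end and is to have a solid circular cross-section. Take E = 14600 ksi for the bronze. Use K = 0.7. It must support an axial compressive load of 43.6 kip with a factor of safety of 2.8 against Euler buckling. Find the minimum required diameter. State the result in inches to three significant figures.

Required P_cr = n·P = 2.8 × 43.6 = 122.1 kip
L_e = K·L = 0.7 × 118 = 82.60 in
Required I = P_cr·L_e²/(π²E) = 1.221×10^5 × 82.60² / (π² × 1.46×10^7) = 5.780 in⁴
Solid circle: I = πd⁴/64  ⇒  d = (64I/π)^(1/4) = (64×5.780/π)^(1/4) = 3.29 in

d ≈ 3.29 in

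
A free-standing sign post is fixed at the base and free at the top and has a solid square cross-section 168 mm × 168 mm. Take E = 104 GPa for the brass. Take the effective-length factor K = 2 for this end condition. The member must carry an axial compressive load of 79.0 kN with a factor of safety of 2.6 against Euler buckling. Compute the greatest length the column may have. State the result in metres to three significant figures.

I = a⁴/12 = 168⁴/12 = 6.638×10^7 mm⁴
I = 6.638×10^-5 m⁴
Required critical load P_cr = n·P = 2.6 × 79.0 = 205.4 kN = 2.054×10^5 N
From P_cr = π²EI/(K·L)²:  L = (1/K)·√(π²EI/P_cr) = (1/2)·√(π²×1.04×10^11×6.638×10^-5/2.054×10^5)
L = 9.11 m

L_max ≈ 9.11 m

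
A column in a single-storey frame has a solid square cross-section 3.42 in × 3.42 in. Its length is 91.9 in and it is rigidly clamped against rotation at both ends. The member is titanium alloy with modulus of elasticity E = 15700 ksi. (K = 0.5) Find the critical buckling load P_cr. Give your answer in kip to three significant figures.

P_cr ≈ 837 kip

I = a⁴/12 = 3.42⁴/12 = 11.40 in⁴
Effective length L_e = K·L = 0.5 × 91.9 = 45.95 in
P_cr = π²EI / L_e² = π² × 15700×10³ × 11.40 / 45.95² = 8.367×10^5 lb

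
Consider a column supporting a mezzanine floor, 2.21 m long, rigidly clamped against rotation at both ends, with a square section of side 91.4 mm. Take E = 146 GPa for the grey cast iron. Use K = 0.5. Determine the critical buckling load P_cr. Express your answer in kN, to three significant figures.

I = a⁴/12 = 91.4⁴/12 = 5.816×10^6 mm⁴
I = 5.816×10^6 mm⁴ = 5.816×10^-6 m⁴
Effective length L_e = K·L = 0.5 × 2.21 = 1.105 m
P_cr = π²EI / L_e² = π² × 146×10⁹ × 5.816×10^-6 / 1.105² = 6.863×10^6 N

P_cr ≈ 6860 kN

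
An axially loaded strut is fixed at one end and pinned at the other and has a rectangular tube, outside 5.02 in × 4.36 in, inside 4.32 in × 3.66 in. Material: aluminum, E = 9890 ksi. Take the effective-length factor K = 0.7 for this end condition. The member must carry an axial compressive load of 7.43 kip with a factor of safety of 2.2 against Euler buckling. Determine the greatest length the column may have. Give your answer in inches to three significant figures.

L_max ≈ 455 in

Weak-axis I_min = (h_o·b_o³ − h_i·b_i³)/12 with b_o = 4.36, b_i = 3.660 in (shorter outer/inner sides).
I_min = (5.02×4.36³ − 4.320×3.660³)/12 = 17.02 in⁴
Required critical load P_cr = n·P = 2.2 × 7.43 = 16.35 kip = 1.635×10^4 lb
From P_cr = π²EI/(K·L)²:  L = (1/K)·√(π²EI/P_cr) = (1/0.7)·√(π²×9.89×10^6×17.02/1.635×10^4)
L = 455 in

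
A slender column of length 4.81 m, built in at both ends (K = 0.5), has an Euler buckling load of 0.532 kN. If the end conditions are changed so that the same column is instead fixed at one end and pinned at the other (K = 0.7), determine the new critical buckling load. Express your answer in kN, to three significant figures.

P_cr ≈ 0.271 kN

P_cr ∝ 1/K², so P_cr,new = P_cr,old × (K_old/K_new)² = 0.532 × (0.5/0.7)²
= 0.532 × 0.5102 = 0.271 kN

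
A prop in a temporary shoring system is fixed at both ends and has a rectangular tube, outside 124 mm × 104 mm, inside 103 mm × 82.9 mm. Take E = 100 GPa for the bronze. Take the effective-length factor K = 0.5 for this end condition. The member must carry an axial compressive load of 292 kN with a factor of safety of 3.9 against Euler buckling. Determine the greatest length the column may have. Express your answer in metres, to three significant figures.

L_max ≈ 4.83 m

Weak-axis I_min = (h_o·b_o³ − h_i·b_i³)/12 with b_o = 104, b_i = 82.90 mm (shorter outer/inner sides).
I_min = (124×104³ − 103.0×82.90³)/12 = 6.733×10^6 mm⁴
I = 6.733×10^-6 m⁴
Required critical load P_cr = n·P = 3.9 × 292 = 1139 kN = 1.139×10^6 N
From P_cr = π²EI/(K·L)²:  L = (1/K)·√(π²EI/P_cr) = (1/0.5)·√(π²×1.00×10^11×6.733×10^-6/1.139×10^6)
L = 4.83 m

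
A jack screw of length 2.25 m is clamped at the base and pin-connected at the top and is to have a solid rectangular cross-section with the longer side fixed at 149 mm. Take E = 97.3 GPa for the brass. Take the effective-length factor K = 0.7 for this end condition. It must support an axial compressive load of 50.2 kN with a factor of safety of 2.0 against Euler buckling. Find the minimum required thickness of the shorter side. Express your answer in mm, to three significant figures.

b ≈ 27.5 mm

Required P_cr = n·P = 2.0 × 50.2 = 100.4 kN
L_e = K·L = 0.7 × 2.25 = 1.575 m
Required I = P_cr·L_e²/(π²E) = 1.004×10^5 × 1.575² / (π² × 9.73×10^10) = 2.593×10^-7 m⁴
I_req = 2.593×10^5 mm⁴
Rectangle, weak axis: I_min = h·b³/12 with h = 149 mm fixed  ⇒  b = (12I/h)^(1/3) = 27.5 mm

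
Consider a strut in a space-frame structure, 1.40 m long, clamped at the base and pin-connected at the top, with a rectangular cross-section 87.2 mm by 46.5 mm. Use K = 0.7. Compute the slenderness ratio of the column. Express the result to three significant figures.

λ ≈ 73.0

For a rectangle r_min = b/√12 = 46.5/√12 = 13.42 mm
L_e = K·L = 0.7 × 1.40 m = 0.9800 m = 980.00 mm
λ = L_e / r_min = 980.00 / 13.42 = 73.0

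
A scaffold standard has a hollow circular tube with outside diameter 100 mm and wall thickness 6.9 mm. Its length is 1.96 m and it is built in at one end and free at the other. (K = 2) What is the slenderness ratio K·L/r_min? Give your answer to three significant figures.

Inner diameter d_i = 100 − 2×6.9 = 86.20 mm
I = π(d_o⁴ − d_i⁴)/64 = π(100⁴ − 86.20⁴)/64 = 2.199×10^6 mm⁴
A = 2.018×10^3 mm²;  r_min = √(I/A) = √(2.199×10^6/2.018×10^3) = 33.01 mm
L_e = K·L = 2 × 1.96 m = 3.920 m = 3920.0 mm
λ = L_e / r_min = 3920.0 / 33.01 = 119

λ ≈ 119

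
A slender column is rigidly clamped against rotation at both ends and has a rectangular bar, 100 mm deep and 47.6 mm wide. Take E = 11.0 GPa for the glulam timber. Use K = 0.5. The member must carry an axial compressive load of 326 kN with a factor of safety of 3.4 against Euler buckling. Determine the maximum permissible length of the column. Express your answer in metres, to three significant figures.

Buckling occurs about the weak axis: I_min = h·b³/12 with b = 47.6 mm (the shorter side).
I_min = 100×47.6³/12 = 8.988×10^5 mm⁴
I = 8.988×10^-7 m⁴
Required critical load P_cr = n·P = 3.4 × 326 = 1108 kN = 1.108×10^6 N
From P_cr = π²EI/(K·L)²:  L = (1/K)·√(π²EI/P_cr) = (1/0.5)·√(π²×1.10×10^10×8.988×10^-7/1.108×10^6)
L = 0.593 m

L_max ≈ 0.593 m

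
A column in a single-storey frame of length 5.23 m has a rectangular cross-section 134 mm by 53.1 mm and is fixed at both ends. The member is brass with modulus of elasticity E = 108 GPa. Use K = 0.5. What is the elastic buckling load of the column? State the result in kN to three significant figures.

Buckling occurs about the weak axis: I_min = h·b³/12 with b = 53.1 mm (the shorter side).
I_min = 134×53.1³/12 = 1.672×10^6 mm⁴
I = 1.672×10^6 mm⁴ = 1.672×10^-6 m⁴
Effective length L_e = K·L = 0.5 × 5.23 = 2.615 m
P_cr = π²EI / L_e² = π² × 108×10⁹ × 1.672×10^-6 / 2.615² = 2.606×10^5 N

P_cr ≈ 261 kN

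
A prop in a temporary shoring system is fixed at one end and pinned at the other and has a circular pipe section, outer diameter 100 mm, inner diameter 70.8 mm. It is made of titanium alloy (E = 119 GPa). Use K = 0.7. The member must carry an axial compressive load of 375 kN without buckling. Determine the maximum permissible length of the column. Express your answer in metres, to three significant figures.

d_o = 100 mm, d_i = 70.8 mm
I = π(d_o⁴ − d_i⁴)/64 = π(100⁴ − 70.80⁴)/64 = 3.675×10^6 mm⁴
I = 3.675×10^-6 m⁴
At the buckling limit P_cr = P = 3.750×10^5 N
From P_cr = π²EI/(K·L)²:  L = (1/K)·√(π²EI/P_cr) = (1/0.7)·√(π²×1.19×10^11×3.675×10^-6/3.750×10^5)
L = 4.85 m

L_max ≈ 4.85 m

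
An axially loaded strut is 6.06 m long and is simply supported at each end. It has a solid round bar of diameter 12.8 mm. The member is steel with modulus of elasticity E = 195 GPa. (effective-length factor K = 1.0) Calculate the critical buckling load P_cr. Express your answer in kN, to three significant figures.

P_cr ≈ 0.0691 kN

I = πd⁴/64 = π×12.8⁴/64 = 1.318×10^3 mm⁴
I = 1.318×10^3 mm⁴ = 1.318×10^-9 m⁴
Effective length L_e = K·L = 1 × 6.06 = 6.060 m
P_cr = π²EI / L_e² = π² × 195×10⁹ × 1.318×10^-9 / 6.060² = 69.06 N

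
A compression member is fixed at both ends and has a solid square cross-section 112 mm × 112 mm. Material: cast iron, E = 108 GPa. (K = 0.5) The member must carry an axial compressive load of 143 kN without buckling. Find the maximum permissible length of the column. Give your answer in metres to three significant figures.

I = a⁴/12 = 112⁴/12 = 1.311×10^7 mm⁴
I = 1.311×10^-5 m⁴
At the buckling limit P_cr = P = 1.430×10^5 N
From P_cr = π²EI/(K·L)²:  L = (1/K)·√(π²EI/P_cr) = (1/0.5)·√(π²×1.08×10^11×1.311×10^-5/1.430×10^5)
L = 19.8 m

L_max ≈ 19.8 m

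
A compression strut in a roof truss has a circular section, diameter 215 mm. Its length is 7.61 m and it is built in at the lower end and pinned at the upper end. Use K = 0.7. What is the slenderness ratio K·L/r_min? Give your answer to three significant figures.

λ ≈ 99.1

I = πd⁴/64 = π×215⁴/64 = 1.049×10^8 mm⁴
A = 3.631×10^4 mm²;  r_min = √(I/A) = √(1.049×10^8/3.631×10^4) = 53.75 mm
L_e = K·L = 0.7 × 7.61 m = 5.327 m = 5327.0 mm
λ = L_e / r_min = 5327.0 / 53.75 = 99.1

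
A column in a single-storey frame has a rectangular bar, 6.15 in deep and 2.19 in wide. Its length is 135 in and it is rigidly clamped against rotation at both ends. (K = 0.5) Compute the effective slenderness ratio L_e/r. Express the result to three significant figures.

λ ≈ 107

Buckling occurs about the weak axis: I_min = h·b³/12 with b = 2.19 in (the shorter side).
I_min = 6.15×2.19³/12 = 5.383 in⁴
A = 13.47 in²;  r_min = √(I/A) = √(5.383/13.47) = 0.6322 in
L_e = K·L = 0.5 × 135 = 67.50 in
λ = L_e / r_min = 67.500 / 0.6322 = 107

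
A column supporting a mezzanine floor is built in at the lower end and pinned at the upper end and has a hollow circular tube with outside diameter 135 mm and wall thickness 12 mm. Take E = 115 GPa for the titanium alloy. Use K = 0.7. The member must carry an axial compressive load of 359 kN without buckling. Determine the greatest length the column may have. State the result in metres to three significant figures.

L_max ≈ 7.56 m

Inner diameter d_i = 135 − 2×12 = 111.0 mm
I = π(d_o⁴ − d_i⁴)/64 = π(135⁴ − 111.0⁴)/64 = 8.853×10^6 mm⁴
I = 8.853×10^-6 m⁴
At the buckling limit P_cr = P = 3.590×10^5 N
From P_cr = π²EI/(K·L)²:  L = (1/K)·√(π²EI/P_cr) = (1/0.7)·√(π²×1.15×10^11×8.853×10^-6/3.590×10^5)
L = 7.56 m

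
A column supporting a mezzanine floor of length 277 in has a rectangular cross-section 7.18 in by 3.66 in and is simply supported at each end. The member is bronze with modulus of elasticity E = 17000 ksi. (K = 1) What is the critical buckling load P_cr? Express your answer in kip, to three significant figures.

P_cr ≈ 64.1 kip

Buckling occurs about the weak axis: I_min = h·b³/12 with b = 3.66 in (the shorter side).
I_min = 7.18×3.66³/12 = 29.34 in⁴
Effective length L_e = K·L = 1 × 277 = 277.0 in
P_cr = π²EI / L_e² = π² × 17000×10³ × 29.34 / 277.0² = 6.415×10^4 lb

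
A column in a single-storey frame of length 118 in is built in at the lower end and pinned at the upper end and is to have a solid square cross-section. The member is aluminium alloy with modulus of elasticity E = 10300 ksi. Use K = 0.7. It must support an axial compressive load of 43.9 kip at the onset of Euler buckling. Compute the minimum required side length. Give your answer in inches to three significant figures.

a ≈ 2.44 in

L_e = K·L = 0.7 × 118 = 82.60 in
Required I = P_cr·L_e²/(π²E) = 4.390×10^4 × 82.60² / (π² × 1.03×10^7) = 2.946 in⁴
Solid square: I = a⁴/12  ⇒  a = (12I)^(1/4) = (12×2.946)^(1/4) = 2.44 in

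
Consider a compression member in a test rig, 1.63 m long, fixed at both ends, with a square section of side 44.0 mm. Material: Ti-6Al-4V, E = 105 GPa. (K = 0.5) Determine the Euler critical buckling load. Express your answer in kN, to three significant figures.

I = a⁴/12 = 44.0⁴/12 = 3.123×10^5 mm⁴
I = 3.123×10^5 mm⁴ = 3.123×10^-7 m⁴
Effective length L_e = K·L = 0.5 × 1.63 = 0.8150 m
P_cr = π²EI / L_e² = π² × 105×10⁹ × 3.123×10^-7 / 0.8150² = 4.873×10^5 N

P_cr ≈ 487 kN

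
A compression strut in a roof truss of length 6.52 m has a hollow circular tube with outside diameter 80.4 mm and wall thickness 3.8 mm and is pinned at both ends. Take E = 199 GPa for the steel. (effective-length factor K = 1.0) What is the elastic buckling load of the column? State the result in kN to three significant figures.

P_cr ≈ 31.1 kN

Inner diameter d_i = 80.4 − 2×3.8 = 72.80 mm
I = π(d_o⁴ − d_i⁴)/64 = π(80.4⁴ − 72.80⁴)/64 = 6.724×10^5 mm⁴
I = 6.724×10^5 mm⁴ = 6.724×10^-7 m⁴
Effective length L_e = K·L = 1 × 6.52 = 6.520 m
P_cr = π²EI / L_e² = π² × 199×10⁹ × 6.724×10^-7 / 6.520² = 3.106×10^4 N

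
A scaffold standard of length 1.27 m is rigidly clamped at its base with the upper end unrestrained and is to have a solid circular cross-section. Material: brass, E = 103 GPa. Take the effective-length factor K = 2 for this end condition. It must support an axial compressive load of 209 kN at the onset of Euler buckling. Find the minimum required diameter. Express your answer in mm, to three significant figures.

L_e = K·L = 2 × 1.27 = 2.540 m
Required I = P_cr·L_e²/(π²E) = 2.090×10^5 × 2.540² / (π² × 1.03×10^11) = 1.326×10^-6 m⁴
I_req = 1.326×10^6 mm⁴
Solid circle: I = πd⁴/64  ⇒  d = (64I/π)^(1/4) = (64×1.326×10^6/π)^(1/4) = 72.1 mm

d ≈ 72.1 mm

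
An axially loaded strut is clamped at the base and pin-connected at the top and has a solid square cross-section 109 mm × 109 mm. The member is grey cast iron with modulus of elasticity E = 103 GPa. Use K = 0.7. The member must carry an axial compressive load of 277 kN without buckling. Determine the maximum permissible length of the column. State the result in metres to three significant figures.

I = a⁴/12 = 109⁴/12 = 1.176×10^7 mm⁴
I = 1.176×10^-5 m⁴
At the buckling limit P_cr = P = 2.770×10^5 N
From P_cr = π²EI/(K·L)²:  L = (1/K)·√(π²EI/P_cr) = (1/0.7)·√(π²×1.03×10^11×1.176×10^-5/2.770×10^5)
L = 9.39 m

L_max ≈ 9.39 m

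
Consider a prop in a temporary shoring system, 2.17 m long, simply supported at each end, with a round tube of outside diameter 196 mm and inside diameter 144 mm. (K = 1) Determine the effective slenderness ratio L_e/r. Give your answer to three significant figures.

d_o = 196 mm, d_i = 144 mm
I = π(d_o⁴ − d_i⁴)/64 = π(196⁴ − 144.0⁴)/64 = 5.134×10^7 mm⁴
A = 1.389×10^4 mm²;  r_min = √(I/A) = √(5.134×10^7/1.389×10^4) = 60.80 mm
L_e = K·L = 1 × 2.17 m = 2.170 m = 2170.0 mm
λ = L_e / r_min = 2170.0 / 60.80 = 35.7

λ ≈ 35.7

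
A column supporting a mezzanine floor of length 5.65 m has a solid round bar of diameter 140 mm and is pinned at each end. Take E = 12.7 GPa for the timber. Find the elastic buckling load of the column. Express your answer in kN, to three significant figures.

I = πd⁴/64 = π×140⁴/64 = 1.886×10^7 mm⁴
I = 1.886×10^7 mm⁴ = 1.886×10^-5 m⁴
Effective length L_e = K·L = 1 × 5.65 = 5.650 m
P_cr = π²EI / L_e² = π² × 12.7×10⁹ × 1.886×10^-5 / 5.650² = 7.404×10^4 N

P_cr ≈ 74.0 kN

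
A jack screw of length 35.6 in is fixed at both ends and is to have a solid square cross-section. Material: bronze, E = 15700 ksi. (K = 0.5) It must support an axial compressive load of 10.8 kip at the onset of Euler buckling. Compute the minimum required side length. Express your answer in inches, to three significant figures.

L_e = K·L = 0.5 × 35.6 = 17.80 in
Required I = P_cr·L_e²/(π²E) = 1.080×10^4 × 17.80² / (π² × 1.57×10^7) = 2.208×10^-2 in⁴
Solid square: I = a⁴/12  ⇒  a = (12I)^(1/4) = (12×2.208×10^-2)^(1/4) = 0.717 in

a ≈ 0.717 in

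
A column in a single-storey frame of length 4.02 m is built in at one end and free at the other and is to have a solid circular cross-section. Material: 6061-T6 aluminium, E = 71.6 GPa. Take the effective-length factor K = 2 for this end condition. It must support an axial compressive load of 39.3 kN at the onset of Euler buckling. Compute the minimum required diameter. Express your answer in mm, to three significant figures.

d ≈ 92.5 mm

L_e = K·L = 2 × 4.02 = 8.040 m
Required I = P_cr·L_e²/(π²E) = 3.930×10^4 × 8.040² / (π² × 7.16×10^10) = 3.595×10^-6 m⁴
I_req = 3.595×10^6 mm⁴
Solid circle: I = πd⁴/64  ⇒  d = (64I/π)^(1/4) = (64×3.595×10^6/π)^(1/4) = 92.5 mm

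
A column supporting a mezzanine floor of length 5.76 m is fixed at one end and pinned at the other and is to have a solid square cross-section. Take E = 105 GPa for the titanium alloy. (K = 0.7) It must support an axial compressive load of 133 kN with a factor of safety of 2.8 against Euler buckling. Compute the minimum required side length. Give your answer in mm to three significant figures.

Required P_cr = n·P = 2.8 × 133 = 372.4 kN
L_e = K·L = 0.7 × 5.76 = 4.032 m
Required I = P_cr·L_e²/(π²E) = 3.724×10^5 × 4.032² / (π² × 1.05×10^11) = 5.842×10^-6 m⁴
I_req = 5.842×10^6 mm⁴
Solid square: I = a⁴/12  ⇒  a = (12I)^(1/4) = (12×5.842×10^6)^(1/4) = 91.5 mm

a ≈ 91.5 mm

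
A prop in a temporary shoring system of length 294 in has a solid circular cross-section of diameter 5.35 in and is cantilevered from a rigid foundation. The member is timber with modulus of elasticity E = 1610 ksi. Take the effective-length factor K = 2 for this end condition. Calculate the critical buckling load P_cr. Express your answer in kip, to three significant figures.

I = πd⁴/64 = π×5.35⁴/64 = 40.21 in⁴
Effective length L_e = K·L = 2 × 294 = 588.0 in
P_cr = π²EI / L_e² = π² × 1610×10³ × 40.21 / 588.0² = 1.848×10^3 lb

P_cr ≈ 1.85 kip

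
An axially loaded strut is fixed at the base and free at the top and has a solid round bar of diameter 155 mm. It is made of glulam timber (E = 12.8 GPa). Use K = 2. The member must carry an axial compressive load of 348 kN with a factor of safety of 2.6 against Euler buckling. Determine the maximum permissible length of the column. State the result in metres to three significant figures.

I = πd⁴/64 = π×155⁴/64 = 2.833×10^7 mm⁴
I = 2.833×10^-5 m⁴
Required critical load P_cr = n·P = 2.6 × 348 = 904.8 kN = 9.048×10^5 N
From P_cr = π²EI/(K·L)²:  L = (1/K)·√(π²EI/P_cr) = (1/2)·√(π²×1.28×10^10×2.833×10^-5/9.048×10^5)
L = 0.994 m

L_max ≈ 0.994 m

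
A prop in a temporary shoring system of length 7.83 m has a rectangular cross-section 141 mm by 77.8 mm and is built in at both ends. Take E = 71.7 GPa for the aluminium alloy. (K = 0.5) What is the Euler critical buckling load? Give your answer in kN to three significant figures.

Buckling occurs about the weak axis: I_min = h·b³/12 with b = 77.8 mm (the shorter side).
I_min = 141×77.8³/12 = 5.533×10^6 mm⁴
I = 5.533×10^6 mm⁴ = 5.533×10^-6 m⁴
Effective length L_e = K·L = 0.5 × 7.83 = 3.915 m
P_cr = π²EI / L_e² = π² × 71.7×10⁹ × 5.533×10^-6 / 3.915² = 2.555×10^5 N

P_cr ≈ 255 kN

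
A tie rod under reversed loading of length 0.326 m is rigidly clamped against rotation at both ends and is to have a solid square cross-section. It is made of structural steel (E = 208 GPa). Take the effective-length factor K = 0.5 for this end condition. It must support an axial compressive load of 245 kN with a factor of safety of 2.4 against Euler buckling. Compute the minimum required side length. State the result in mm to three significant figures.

Required P_cr = n·P = 2.4 × 245 = 588.0 kN
L_e = K·L = 0.5 × 0.326 = 0.1630 m
Required I = P_cr·L_e²/(π²E) = 5.880×10^5 × 0.1630² / (π² × 2.08×10^11) = 7.610×10^-9 m⁴
I_req = 7.610×10^3 mm⁴
Solid square: I = a⁴/12  ⇒  a = (12I)^(1/4) = (12×7.610×10^3)^(1/4) = 17.4 mm

a ≈ 17.4 mm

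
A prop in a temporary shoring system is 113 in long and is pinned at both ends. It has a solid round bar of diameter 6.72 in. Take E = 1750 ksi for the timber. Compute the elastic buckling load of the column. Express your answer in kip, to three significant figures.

P_cr ≈ 135 kip

I = πd⁴/64 = π×6.72⁴/64 = 100.1 in⁴
Effective length L_e = K·L = 1 × 113 = 113.0 in
P_cr = π²EI / L_e² = π² × 1750×10³ × 100.1 / 113.0² = 1.354×10^5 lb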